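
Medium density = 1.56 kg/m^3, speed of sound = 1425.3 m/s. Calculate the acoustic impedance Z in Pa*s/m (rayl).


Given values:
  rho = 1.56 kg/m^3
  c = 1425.3 m/s
Formula: Z = rho * c
Z = 1.56 * 1425.3
Z = 2223.47

2223.47 rayl


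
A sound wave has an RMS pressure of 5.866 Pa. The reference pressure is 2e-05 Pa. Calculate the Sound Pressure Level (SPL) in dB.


Given values:
  p = 5.866 Pa
  p_ref = 2e-05 Pa
Formula: SPL = 20 * log10(p / p_ref)
Compute ratio: p / p_ref = 5.866 / 2e-05 = 293300
Compute log10: log10(293300) = 5.467312
Multiply: SPL = 20 * 5.467312 = 109.35

109.35 dB


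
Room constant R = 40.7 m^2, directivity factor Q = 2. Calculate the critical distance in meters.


Given values:
  R = 40.7 m^2, Q = 2
Formula: d_c = 0.141 * sqrt(Q * R)
Compute Q * R = 2 * 40.7 = 81.4
Compute sqrt(81.4) = 9.0222
d_c = 0.141 * 9.0222 = 1.272

1.272 m


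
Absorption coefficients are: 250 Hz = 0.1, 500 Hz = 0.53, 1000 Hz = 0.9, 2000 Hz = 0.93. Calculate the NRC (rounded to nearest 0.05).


Given values:
  a_250 = 0.1, a_500 = 0.53
  a_1000 = 0.9, a_2000 = 0.93
Formula: NRC = (a250 + a500 + a1000 + a2000) / 4
Sum = 0.1 + 0.53 + 0.9 + 0.93 = 2.46
NRC = 2.46 / 4 = 0.615
Rounded to nearest 0.05: 0.6

0.6


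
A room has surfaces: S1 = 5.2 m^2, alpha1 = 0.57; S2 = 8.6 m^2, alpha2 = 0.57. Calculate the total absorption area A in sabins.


Given surfaces:
  Surface 1: 5.2 * 0.57 = 2.964
  Surface 2: 8.6 * 0.57 = 4.902
Formula: A = sum(Si * alpha_i)
A = 2.964 + 4.902
A = 7.87

7.87 sabins


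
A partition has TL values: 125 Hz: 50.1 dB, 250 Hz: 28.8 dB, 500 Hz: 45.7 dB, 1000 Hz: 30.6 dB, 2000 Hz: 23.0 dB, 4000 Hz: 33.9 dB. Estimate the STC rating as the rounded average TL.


Given TL values at each frequency:
  125 Hz: 50.1 dB
  250 Hz: 28.8 dB
  500 Hz: 45.7 dB
  1000 Hz: 30.6 dB
  2000 Hz: 23.0 dB
  4000 Hz: 33.9 dB
Formula: STC ~ round(average of TL values)
Sum = 50.1 + 28.8 + 45.7 + 30.6 + 23.0 + 33.9 = 212.1
Average = 212.1 / 6 = 35.35
Rounded: 35

35


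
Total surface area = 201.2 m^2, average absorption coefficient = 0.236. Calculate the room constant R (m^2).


Given values:
  S = 201.2 m^2, alpha = 0.236
Formula: R = S * alpha / (1 - alpha)
Numerator: 201.2 * 0.236 = 47.4832
Denominator: 1 - 0.236 = 0.764
R = 47.4832 / 0.764 = 62.15

62.15 m^2


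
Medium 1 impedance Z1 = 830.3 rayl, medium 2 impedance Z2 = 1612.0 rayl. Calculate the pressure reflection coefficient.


Given values:
  Z1 = 830.3 rayl, Z2 = 1612.0 rayl
Formula: R = (Z2 - Z1) / (Z2 + Z1)
Numerator: Z2 - Z1 = 1612.0 - 830.3 = 781.7
Denominator: Z2 + Z1 = 1612.0 + 830.3 = 2442.3
R = 781.7 / 2442.3 = 0.3201

0.3201


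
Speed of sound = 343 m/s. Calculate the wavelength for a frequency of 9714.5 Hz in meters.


Given values:
  c = 343 m/s, f = 9714.5 Hz
Formula: lambda = c / f
lambda = 343 / 9714.5
lambda = 0.0353

0.0353 m


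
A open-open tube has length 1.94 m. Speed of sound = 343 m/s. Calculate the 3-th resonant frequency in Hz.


Given values:
  Tube type: open-open, L = 1.94 m, c = 343 m/s, n = 3
Formula: f_n = n * c / (2 * L)
Compute 2 * L = 2 * 1.94 = 3.88
f = 3 * 343 / 3.88
f = 265.21

265.21 Hz


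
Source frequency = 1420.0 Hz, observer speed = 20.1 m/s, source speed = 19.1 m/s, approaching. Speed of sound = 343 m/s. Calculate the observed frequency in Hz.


Given values:
  f_s = 1420.0 Hz, v_o = 20.1 m/s, v_s = 19.1 m/s
  Direction: approaching
Formula: f_o = f_s * (c + v_o) / (c - v_s)
Numerator: c + v_o = 343 + 20.1 = 363.1
Denominator: c - v_s = 343 - 19.1 = 323.9
f_o = 1420.0 * 363.1 / 323.9 = 1591.86

1591.86 Hz


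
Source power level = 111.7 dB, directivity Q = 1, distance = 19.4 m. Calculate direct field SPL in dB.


Given values:
  Lw = 111.7 dB, Q = 1, r = 19.4 m
Formula: SPL = Lw + 10 * log10(Q / (4 * pi * r^2))
Compute 4 * pi * r^2 = 4 * pi * 19.4^2 = 4729.4792
Compute Q / denom = 1 / 4729.4792 = 0.00021144
Compute 10 * log10(0.00021144) = -36.7481
SPL = 111.7 + (-36.7481) = 74.95

74.95 dB


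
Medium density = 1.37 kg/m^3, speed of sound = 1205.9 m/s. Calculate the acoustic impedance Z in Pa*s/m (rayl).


Given values:
  rho = 1.37 kg/m^3
  c = 1205.9 m/s
Formula: Z = rho * c
Z = 1.37 * 1205.9
Z = 1652.08

1652.08 rayl


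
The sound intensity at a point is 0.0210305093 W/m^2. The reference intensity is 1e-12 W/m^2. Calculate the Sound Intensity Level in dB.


Given values:
  I = 0.0210305093 W/m^2
  I_ref = 1e-12 W/m^2
Formula: SIL = 10 * log10(I / I_ref)
Compute ratio: I / I_ref = 21030509300
Compute log10: log10(21030509300) = 10.32285
Multiply: SIL = 10 * 10.32285 = 103.23

103.23 dB


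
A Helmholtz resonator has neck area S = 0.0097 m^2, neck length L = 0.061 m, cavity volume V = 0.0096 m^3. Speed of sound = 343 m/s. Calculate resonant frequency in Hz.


Given values:
  S = 0.0097 m^2, L = 0.061 m, V = 0.0096 m^3, c = 343 m/s
Formula: f = (c / (2*pi)) * sqrt(S / (V * L))
Compute V * L = 0.0096 * 0.061 = 0.0005856
Compute S / (V * L) = 0.0097 / 0.0005856 = 16.5642
Compute sqrt(16.5642) = 4.069914
Compute c / (2*pi) = 343 / 6.283185 = 54.590148
f = 54.590148 * 4.069914 = 222.18

222.18 Hz


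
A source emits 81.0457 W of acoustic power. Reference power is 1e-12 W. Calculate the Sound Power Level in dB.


Given values:
  W = 81.0457 W
  W_ref = 1e-12 W
Formula: SWL = 10 * log10(W / W_ref)
Compute ratio: W / W_ref = 81045700000000
Compute log10: log10(81045700000000) = 13.90873
Multiply: SWL = 10 * 13.90873 = 139.09

139.09 dB


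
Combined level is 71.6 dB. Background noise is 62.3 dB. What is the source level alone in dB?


Given values:
  L_total = 71.6 dB, L_bg = 62.3 dB
Formula: L_source = 10 * log10(10^(L_total/10) - 10^(L_bg/10))
Convert to linear:
  10^(71.6/10) = 14454397.7075
  10^(62.3/10) = 1698243.6525
Difference: 14454397.7075 - 1698243.6525 = 12756154.055
L_source = 10 * log10(12756154.055) = 71.06

71.06 dB


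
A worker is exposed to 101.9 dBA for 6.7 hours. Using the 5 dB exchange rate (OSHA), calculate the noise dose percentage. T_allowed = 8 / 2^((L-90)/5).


Given values:
  L = 101.9 dBA, T = 6.7 hours
Formula: T_allowed = 8 / 2^((L - 90) / 5)
Compute exponent: (101.9 - 90) / 5 = 2.38
Compute 2^(2.38) = 5.205367
T_allowed = 8 / 5.205367 = 1.536875 hours
Dose = (T / T_allowed) * 100
Dose = (6.7 / 1.536875) * 100 = 435.95

435.95 %


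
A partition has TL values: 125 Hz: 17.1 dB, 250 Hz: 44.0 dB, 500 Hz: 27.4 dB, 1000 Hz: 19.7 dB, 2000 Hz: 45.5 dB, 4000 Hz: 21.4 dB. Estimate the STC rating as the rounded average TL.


Given TL values at each frequency:
  125 Hz: 17.1 dB
  250 Hz: 44.0 dB
  500 Hz: 27.4 dB
  1000 Hz: 19.7 dB
  2000 Hz: 45.5 dB
  4000 Hz: 21.4 dB
Formula: STC ~ round(average of TL values)
Sum = 17.1 + 44.0 + 27.4 + 19.7 + 45.5 + 21.4 = 175.1
Average = 175.1 / 6 = 29.18
Rounded: 29

29


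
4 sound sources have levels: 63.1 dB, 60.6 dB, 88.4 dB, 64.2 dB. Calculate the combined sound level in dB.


Formula: L_total = 10 * log10( sum(10^(Li/10)) )
  Source 1: 10^(63.1/10) = 2041737.9447
  Source 2: 10^(60.6/10) = 1148153.6215
  Source 3: 10^(88.4/10) = 691830970.9189
  Source 4: 10^(64.2/10) = 2630267.9919
Sum of linear values = 697651130.477
L_total = 10 * log10(697651130.477) = 88.44

88.44 dB


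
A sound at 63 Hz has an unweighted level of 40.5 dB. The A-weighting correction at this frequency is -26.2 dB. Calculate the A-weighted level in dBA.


Given values:
  SPL = 40.5 dB
  A-weighting at 63 Hz = -26.2 dB
Formula: L_A = SPL + A_weight
L_A = 40.5 + (-26.2)
L_A = 14.3

14.3 dBA


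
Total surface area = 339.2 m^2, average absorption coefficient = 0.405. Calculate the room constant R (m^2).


Given values:
  S = 339.2 m^2, alpha = 0.405
Formula: R = S * alpha / (1 - alpha)
Numerator: 339.2 * 0.405 = 137.376
Denominator: 1 - 0.405 = 0.595
R = 137.376 / 0.595 = 230.88

230.88 m^2


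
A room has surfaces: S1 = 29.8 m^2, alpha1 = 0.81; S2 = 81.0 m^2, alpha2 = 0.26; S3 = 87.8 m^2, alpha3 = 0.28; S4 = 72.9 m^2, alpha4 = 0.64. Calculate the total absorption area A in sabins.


Given surfaces:
  Surface 1: 29.8 * 0.81 = 24.138
  Surface 2: 81.0 * 0.26 = 21.06
  Surface 3: 87.8 * 0.28 = 24.584
  Surface 4: 72.9 * 0.64 = 46.656
Formula: A = sum(Si * alpha_i)
A = 24.138 + 21.06 + 24.584 + 46.656
A = 116.44

116.44 sabins


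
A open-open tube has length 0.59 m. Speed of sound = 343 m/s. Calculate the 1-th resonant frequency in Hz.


Given values:
  Tube type: open-open, L = 0.59 m, c = 343 m/s, n = 1
Formula: f_n = n * c / (2 * L)
Compute 2 * L = 2 * 0.59 = 1.18
f = 1 * 343 / 1.18
f = 290.68

290.68 Hz


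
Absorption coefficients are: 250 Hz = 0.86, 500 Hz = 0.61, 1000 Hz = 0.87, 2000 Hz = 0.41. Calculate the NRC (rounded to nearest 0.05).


Given values:
  a_250 = 0.86, a_500 = 0.61
  a_1000 = 0.87, a_2000 = 0.41
Formula: NRC = (a250 + a500 + a1000 + a2000) / 4
Sum = 0.86 + 0.61 + 0.87 + 0.41 = 2.75
NRC = 2.75 / 4 = 0.6875
Rounded to nearest 0.05: 0.7

0.7


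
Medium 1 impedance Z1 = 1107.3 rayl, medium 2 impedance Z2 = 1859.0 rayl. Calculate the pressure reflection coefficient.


Given values:
  Z1 = 1107.3 rayl, Z2 = 1859.0 rayl
Formula: R = (Z2 - Z1) / (Z2 + Z1)
Numerator: Z2 - Z1 = 1859.0 - 1107.3 = 751.7
Denominator: Z2 + Z1 = 1859.0 + 1107.3 = 2966.3
R = 751.7 / 2966.3 = 0.2534

0.2534


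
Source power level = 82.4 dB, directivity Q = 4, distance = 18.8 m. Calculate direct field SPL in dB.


Given values:
  Lw = 82.4 dB, Q = 4, r = 18.8 m
Formula: SPL = Lw + 10 * log10(Q / (4 * pi * r^2))
Compute 4 * pi * r^2 = 4 * pi * 18.8^2 = 4441.458
Compute Q / denom = 4 / 4441.458 = 0.00090061
Compute 10 * log10(0.00090061) = -30.4546
SPL = 82.4 + (-30.4546) = 51.95

51.95 dB


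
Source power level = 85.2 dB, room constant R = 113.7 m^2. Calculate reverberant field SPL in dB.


Given values:
  Lw = 85.2 dB, R = 113.7 m^2
Formula: SPL = Lw + 10 * log10(4 / R)
Compute 4 / R = 4 / 113.7 = 0.03518
Compute 10 * log10(0.03518) = -14.537
SPL = 85.2 + (-14.537) = 70.66

70.66 dB


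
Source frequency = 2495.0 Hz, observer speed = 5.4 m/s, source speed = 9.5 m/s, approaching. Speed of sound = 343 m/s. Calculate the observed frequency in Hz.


Given values:
  f_s = 2495.0 Hz, v_o = 5.4 m/s, v_s = 9.5 m/s
  Direction: approaching
Formula: f_o = f_s * (c + v_o) / (c - v_s)
Numerator: c + v_o = 343 + 5.4 = 348.4
Denominator: c - v_s = 343 - 9.5 = 333.5
f_o = 2495.0 * 348.4 / 333.5 = 2606.47

2606.47 Hz


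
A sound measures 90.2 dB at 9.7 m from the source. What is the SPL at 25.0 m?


Given values:
  SPL1 = 90.2 dB, r1 = 9.7 m, r2 = 25.0 m
Formula: SPL2 = SPL1 - 20 * log10(r2 / r1)
Compute ratio: r2 / r1 = 25.0 / 9.7 = 2.5773
Compute log10: log10(2.5773) = 0.411165
Compute drop: 20 * 0.411165 = 8.2233
SPL2 = 90.2 - 8.2233 = 81.98

81.98 dB


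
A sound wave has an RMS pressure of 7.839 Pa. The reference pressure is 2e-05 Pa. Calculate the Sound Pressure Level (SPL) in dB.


Given values:
  p = 7.839 Pa
  p_ref = 2e-05 Pa
Formula: SPL = 20 * log10(p / p_ref)
Compute ratio: p / p_ref = 7.839 / 2e-05 = 391950
Compute log10: log10(391950) = 5.593231
Multiply: SPL = 20 * 5.593231 = 111.86

111.86 dB


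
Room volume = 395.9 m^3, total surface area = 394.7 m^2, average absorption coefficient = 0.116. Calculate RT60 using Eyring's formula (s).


Given values:
  V = 395.9 m^3, S = 394.7 m^2, alpha = 0.116
Formula: RT60 = 0.161 * V / (-S * ln(1 - alpha))
Compute ln(1 - 0.116) = ln(0.884) = -0.123298
Denominator: -394.7 * -0.123298 = 48.6657
Numerator: 0.161 * 395.9 = 63.7399
RT60 = 63.7399 / 48.6657 = 1.31

1.31 s


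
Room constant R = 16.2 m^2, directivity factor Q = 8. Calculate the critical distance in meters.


Given values:
  R = 16.2 m^2, Q = 8
Formula: d_c = 0.141 * sqrt(Q * R)
Compute Q * R = 8 * 16.2 = 129.6
Compute sqrt(129.6) = 11.3842
d_c = 0.141 * 11.3842 = 1.605

1.605 m


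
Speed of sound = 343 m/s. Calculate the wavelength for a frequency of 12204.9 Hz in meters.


Given values:
  c = 343 m/s, f = 12204.9 Hz
Formula: lambda = c / f
lambda = 343 / 12204.9
lambda = 0.0281

0.0281 m


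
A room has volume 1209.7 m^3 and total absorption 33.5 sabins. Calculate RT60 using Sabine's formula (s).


Given values:
  V = 1209.7 m^3
  A = 33.5 sabins
Formula: RT60 = 0.161 * V / A
Numerator: 0.161 * 1209.7 = 194.7617
RT60 = 194.7617 / 33.5 = 5.814

5.814 s


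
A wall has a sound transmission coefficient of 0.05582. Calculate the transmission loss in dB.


Given values:
  tau = 0.05582
Formula: TL = 10 * log10(1 / tau)
Compute 1 / tau = 1 / 0.05582 = 17.9147
Compute log10(17.9147) = 1.25321
TL = 10 * 1.25321 = 12.53

12.53 dB


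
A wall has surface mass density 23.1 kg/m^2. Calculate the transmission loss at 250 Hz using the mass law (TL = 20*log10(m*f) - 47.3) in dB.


Given values:
  m = 23.1 kg/m^2, f = 250 Hz
Formula: TL = 20 * log10(m * f) - 47.3
Compute m * f = 23.1 * 250 = 5775.0
Compute log10(5775.0) = 3.761552
Compute 20 * 3.761552 = 75.231
TL = 75.231 - 47.3 = 27.93

27.93 dB


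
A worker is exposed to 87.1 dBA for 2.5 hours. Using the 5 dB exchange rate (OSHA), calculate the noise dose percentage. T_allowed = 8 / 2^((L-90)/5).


Given values:
  L = 87.1 dBA, T = 2.5 hours
Formula: T_allowed = 8 / 2^((L - 90) / 5)
Compute exponent: (87.1 - 90) / 5 = -0.58
Compute 2^(-0.58) = 0.668964
T_allowed = 8 / 0.668964 = 11.95879 hours
Dose = (T / T_allowed) * 100
Dose = (2.5 / 11.95879) * 100 = 20.91

20.91 %


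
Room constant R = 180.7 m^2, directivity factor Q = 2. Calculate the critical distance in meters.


Given values:
  R = 180.7 m^2, Q = 2
Formula: d_c = 0.141 * sqrt(Q * R)
Compute Q * R = 2 * 180.7 = 361.4
Compute sqrt(361.4) = 19.0105
d_c = 0.141 * 19.0105 = 2.68

2.68 m


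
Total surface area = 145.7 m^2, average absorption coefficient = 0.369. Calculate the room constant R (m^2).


Given values:
  S = 145.7 m^2, alpha = 0.369
Formula: R = S * alpha / (1 - alpha)
Numerator: 145.7 * 0.369 = 53.7633
Denominator: 1 - 0.369 = 0.631
R = 53.7633 / 0.631 = 85.2

85.2 m^2


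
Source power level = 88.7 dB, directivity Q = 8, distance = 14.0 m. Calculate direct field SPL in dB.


Given values:
  Lw = 88.7 dB, Q = 8, r = 14.0 m
Formula: SPL = Lw + 10 * log10(Q / (4 * pi * r^2))
Compute 4 * pi * r^2 = 4 * pi * 14.0^2 = 2463.0086
Compute Q / denom = 8 / 2463.0086 = 0.00324806
Compute 10 * log10(0.00324806) = -24.8838
SPL = 88.7 + (-24.8838) = 63.82

63.82 dB


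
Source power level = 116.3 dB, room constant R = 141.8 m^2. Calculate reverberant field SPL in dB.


Given values:
  Lw = 116.3 dB, R = 141.8 m^2
Formula: SPL = Lw + 10 * log10(4 / R)
Compute 4 / R = 4 / 141.8 = 0.028209
Compute 10 * log10(0.028209) = -15.4961
SPL = 116.3 + (-15.4961) = 100.8

100.8 dB


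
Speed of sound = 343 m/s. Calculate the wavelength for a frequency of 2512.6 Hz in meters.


Given values:
  c = 343 m/s, f = 2512.6 Hz
Formula: lambda = c / f
lambda = 343 / 2512.6
lambda = 0.1365

0.1365 m


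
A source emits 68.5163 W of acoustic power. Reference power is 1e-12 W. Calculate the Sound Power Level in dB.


Given values:
  W = 68.5163 W
  W_ref = 1e-12 W
Formula: SWL = 10 * log10(W / W_ref)
Compute ratio: W / W_ref = 68516300000000
Compute log10: log10(68516300000000) = 13.835794
Multiply: SWL = 10 * 13.835794 = 138.36

138.36 dB


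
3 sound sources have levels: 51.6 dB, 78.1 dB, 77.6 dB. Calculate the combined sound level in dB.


Formula: L_total = 10 * log10( sum(10^(Li/10)) )
  Source 1: 10^(51.6/10) = 144543.9771
  Source 2: 10^(78.1/10) = 64565422.9035
  Source 3: 10^(77.6/10) = 57543993.7337
Sum of linear values = 122253960.6143
L_total = 10 * log10(122253960.6143) = 80.87

80.87 dB


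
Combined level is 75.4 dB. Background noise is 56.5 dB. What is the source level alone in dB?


Given values:
  L_total = 75.4 dB, L_bg = 56.5 dB
Formula: L_source = 10 * log10(10^(L_total/10) - 10^(L_bg/10))
Convert to linear:
  10^(75.4/10) = 34673685.0453
  10^(56.5/10) = 446683.5922
Difference: 34673685.0453 - 446683.5922 = 34227001.4531
L_source = 10 * log10(34227001.4531) = 75.34

75.34 dB


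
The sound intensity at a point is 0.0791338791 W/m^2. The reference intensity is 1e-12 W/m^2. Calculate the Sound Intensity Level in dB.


Given values:
  I = 0.0791338791 W/m^2
  I_ref = 1e-12 W/m^2
Formula: SIL = 10 * log10(I / I_ref)
Compute ratio: I / I_ref = 79133879100
Compute log10: log10(79133879100) = 10.898362
Multiply: SIL = 10 * 10.898362 = 108.98

108.98 dB


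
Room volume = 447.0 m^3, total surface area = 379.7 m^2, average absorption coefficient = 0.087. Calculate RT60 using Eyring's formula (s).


Given values:
  V = 447.0 m^3, S = 379.7 m^2, alpha = 0.087
Formula: RT60 = 0.161 * V / (-S * ln(1 - alpha))
Compute ln(1 - 0.087) = ln(0.913) = -0.091019
Denominator: -379.7 * -0.091019 = 34.5599
Numerator: 0.161 * 447.0 = 71.967
RT60 = 71.967 / 34.5599 = 2.082

2.082 s


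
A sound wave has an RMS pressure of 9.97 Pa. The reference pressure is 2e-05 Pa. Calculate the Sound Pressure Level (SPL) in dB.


Given values:
  p = 9.97 Pa
  p_ref = 2e-05 Pa
Formula: SPL = 20 * log10(p / p_ref)
Compute ratio: p / p_ref = 9.97 / 2e-05 = 498500
Compute log10: log10(498500) = 5.697665
Multiply: SPL = 20 * 5.697665 = 113.95

113.95 dB


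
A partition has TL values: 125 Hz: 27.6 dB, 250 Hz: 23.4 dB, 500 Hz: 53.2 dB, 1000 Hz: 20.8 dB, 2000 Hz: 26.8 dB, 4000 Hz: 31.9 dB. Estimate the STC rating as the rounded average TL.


Given TL values at each frequency:
  125 Hz: 27.6 dB
  250 Hz: 23.4 dB
  500 Hz: 53.2 dB
  1000 Hz: 20.8 dB
  2000 Hz: 26.8 dB
  4000 Hz: 31.9 dB
Formula: STC ~ round(average of TL values)
Sum = 27.6 + 23.4 + 53.2 + 20.8 + 26.8 + 31.9 = 183.7
Average = 183.7 / 6 = 30.62
Rounded: 31

31


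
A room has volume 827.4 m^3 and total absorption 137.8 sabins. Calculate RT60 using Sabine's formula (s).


Given values:
  V = 827.4 m^3
  A = 137.8 sabins
Formula: RT60 = 0.161 * V / A
Numerator: 0.161 * 827.4 = 133.2114
RT60 = 133.2114 / 137.8 = 0.967

0.967 s


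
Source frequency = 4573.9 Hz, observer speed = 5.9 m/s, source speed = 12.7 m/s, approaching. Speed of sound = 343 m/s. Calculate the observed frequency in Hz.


Given values:
  f_s = 4573.9 Hz, v_o = 5.9 m/s, v_s = 12.7 m/s
  Direction: approaching
Formula: f_o = f_s * (c + v_o) / (c - v_s)
Numerator: c + v_o = 343 + 5.9 = 348.9
Denominator: c - v_s = 343 - 12.7 = 330.3
f_o = 4573.9 * 348.9 / 330.3 = 4831.47

4831.47 Hz


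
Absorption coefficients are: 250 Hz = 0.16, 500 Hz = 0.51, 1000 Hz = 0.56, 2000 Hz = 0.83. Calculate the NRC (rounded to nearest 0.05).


Given values:
  a_250 = 0.16, a_500 = 0.51
  a_1000 = 0.56, a_2000 = 0.83
Formula: NRC = (a250 + a500 + a1000 + a2000) / 4
Sum = 0.16 + 0.51 + 0.56 + 0.83 = 2.06
NRC = 2.06 / 4 = 0.515
Rounded to nearest 0.05: 0.5

0.5


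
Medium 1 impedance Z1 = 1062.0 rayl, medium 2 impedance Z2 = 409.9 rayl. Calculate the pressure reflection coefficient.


Given values:
  Z1 = 1062.0 rayl, Z2 = 409.9 rayl
Formula: R = (Z2 - Z1) / (Z2 + Z1)
Numerator: Z2 - Z1 = 409.9 - 1062.0 = -652.1
Denominator: Z2 + Z1 = 409.9 + 1062.0 = 1471.9
R = -652.1 / 1471.9 = -0.443

-0.443


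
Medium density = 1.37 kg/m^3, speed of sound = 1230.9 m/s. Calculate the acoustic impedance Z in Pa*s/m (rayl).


Given values:
  rho = 1.37 kg/m^3
  c = 1230.9 m/s
Formula: Z = rho * c
Z = 1.37 * 1230.9
Z = 1686.33

1686.33 rayl


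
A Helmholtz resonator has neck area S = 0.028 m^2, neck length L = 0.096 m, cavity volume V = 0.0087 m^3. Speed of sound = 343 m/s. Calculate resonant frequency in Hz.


Given values:
  S = 0.028 m^2, L = 0.096 m, V = 0.0087 m^3, c = 343 m/s
Formula: f = (c / (2*pi)) * sqrt(S / (V * L))
Compute V * L = 0.0087 * 0.096 = 0.0008352
Compute S / (V * L) = 0.028 / 0.0008352 = 33.5249
Compute sqrt(33.5249) = 5.790069
Compute c / (2*pi) = 343 / 6.283185 = 54.590148
f = 54.590148 * 5.790069 = 316.08

316.08 Hz


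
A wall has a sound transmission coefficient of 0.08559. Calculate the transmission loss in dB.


Given values:
  tau = 0.08559
Formula: TL = 10 * log10(1 / tau)
Compute 1 / tau = 1 / 0.08559 = 11.6836
Compute log10(11.6836) = 1.067577
TL = 10 * 1.067577 = 10.68

10.68 dB


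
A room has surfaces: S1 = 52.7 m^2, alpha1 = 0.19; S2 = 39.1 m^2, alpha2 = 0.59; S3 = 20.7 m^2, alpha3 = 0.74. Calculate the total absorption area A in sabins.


Given surfaces:
  Surface 1: 52.7 * 0.19 = 10.013
  Surface 2: 39.1 * 0.59 = 23.069
  Surface 3: 20.7 * 0.74 = 15.318
Formula: A = sum(Si * alpha_i)
A = 10.013 + 23.069 + 15.318
A = 48.4

48.4 sabins


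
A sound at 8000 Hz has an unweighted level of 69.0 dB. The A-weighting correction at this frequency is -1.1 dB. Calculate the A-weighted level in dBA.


Given values:
  SPL = 69.0 dB
  A-weighting at 8000 Hz = -1.1 dB
Formula: L_A = SPL + A_weight
L_A = 69.0 + (-1.1)
L_A = 67.9

67.9 dBA


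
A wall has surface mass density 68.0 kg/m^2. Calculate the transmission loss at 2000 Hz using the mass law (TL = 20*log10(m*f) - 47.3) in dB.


Given values:
  m = 68.0 kg/m^2, f = 2000 Hz
Formula: TL = 20 * log10(m * f) - 47.3
Compute m * f = 68.0 * 2000 = 136000.0
Compute log10(136000.0) = 5.133539
Compute 20 * 5.133539 = 102.6708
TL = 102.6708 - 47.3 = 55.37

55.37 dB


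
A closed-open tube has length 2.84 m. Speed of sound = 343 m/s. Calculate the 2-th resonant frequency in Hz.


Given values:
  Tube type: closed-open, L = 2.84 m, c = 343 m/s, n = 2
Formula: f_n = (2n - 1) * c / (4 * L)
Compute 2n - 1 = 2*2 - 1 = 3
Compute 4 * L = 4 * 2.84 = 11.36
f = 3 * 343 / 11.36
f = 90.58

90.58 Hz


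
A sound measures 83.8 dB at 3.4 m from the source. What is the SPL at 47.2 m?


Given values:
  SPL1 = 83.8 dB, r1 = 3.4 m, r2 = 47.2 m
Formula: SPL2 = SPL1 - 20 * log10(r2 / r1)
Compute ratio: r2 / r1 = 47.2 / 3.4 = 13.8824
Compute log10: log10(13.8824) = 1.142465
Compute drop: 20 * 1.142465 = 22.8493
SPL2 = 83.8 - 22.8493 = 60.95

60.95 dB


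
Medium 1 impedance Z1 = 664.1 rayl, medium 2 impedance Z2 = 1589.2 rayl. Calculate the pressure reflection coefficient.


Given values:
  Z1 = 664.1 rayl, Z2 = 1589.2 rayl
Formula: R = (Z2 - Z1) / (Z2 + Z1)
Numerator: Z2 - Z1 = 1589.2 - 664.1 = 925.1
Denominator: Z2 + Z1 = 1589.2 + 664.1 = 2253.3
R = 925.1 / 2253.3 = 0.4106

0.4106


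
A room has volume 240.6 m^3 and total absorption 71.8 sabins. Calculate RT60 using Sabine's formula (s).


Given values:
  V = 240.6 m^3
  A = 71.8 sabins
Formula: RT60 = 0.161 * V / A
Numerator: 0.161 * 240.6 = 38.7366
RT60 = 38.7366 / 71.8 = 0.54

0.54 s


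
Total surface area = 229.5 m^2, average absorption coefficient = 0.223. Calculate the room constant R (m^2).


Given values:
  S = 229.5 m^2, alpha = 0.223
Formula: R = S * alpha / (1 - alpha)
Numerator: 229.5 * 0.223 = 51.1785
Denominator: 1 - 0.223 = 0.777
R = 51.1785 / 0.777 = 65.87

65.87 m^2


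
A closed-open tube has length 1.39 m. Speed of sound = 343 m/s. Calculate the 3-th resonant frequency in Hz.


Given values:
  Tube type: closed-open, L = 1.39 m, c = 343 m/s, n = 3
Formula: f_n = (2n - 1) * c / (4 * L)
Compute 2n - 1 = 2*3 - 1 = 5
Compute 4 * L = 4 * 1.39 = 5.56
f = 5 * 343 / 5.56
f = 308.45

308.45 Hz


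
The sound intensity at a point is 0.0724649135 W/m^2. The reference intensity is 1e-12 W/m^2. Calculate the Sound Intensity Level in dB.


Given values:
  I = 0.0724649135 W/m^2
  I_ref = 1e-12 W/m^2
Formula: SIL = 10 * log10(I / I_ref)
Compute ratio: I / I_ref = 72464913500
Compute log10: log10(72464913500) = 10.860128
Multiply: SIL = 10 * 10.860128 = 108.6

108.6 dB


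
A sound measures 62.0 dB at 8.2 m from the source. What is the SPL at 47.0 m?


Given values:
  SPL1 = 62.0 dB, r1 = 8.2 m, r2 = 47.0 m
Formula: SPL2 = SPL1 - 20 * log10(r2 / r1)
Compute ratio: r2 / r1 = 47.0 / 8.2 = 5.7317
Compute log10: log10(5.7317) = 0.758283
Compute drop: 20 * 0.758283 = 15.1657
SPL2 = 62.0 - 15.1657 = 46.83

46.83 dB


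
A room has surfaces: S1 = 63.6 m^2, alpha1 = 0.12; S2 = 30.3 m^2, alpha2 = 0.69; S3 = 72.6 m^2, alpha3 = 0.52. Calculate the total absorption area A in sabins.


Given surfaces:
  Surface 1: 63.6 * 0.12 = 7.632
  Surface 2: 30.3 * 0.69 = 20.907
  Surface 3: 72.6 * 0.52 = 37.752
Formula: A = sum(Si * alpha_i)
A = 7.632 + 20.907 + 37.752
A = 66.29

66.29 sabins


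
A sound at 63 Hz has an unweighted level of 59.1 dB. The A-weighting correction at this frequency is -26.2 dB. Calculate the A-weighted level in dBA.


Given values:
  SPL = 59.1 dB
  A-weighting at 63 Hz = -26.2 dB
Formula: L_A = SPL + A_weight
L_A = 59.1 + (-26.2)
L_A = 32.9

32.9 dBA


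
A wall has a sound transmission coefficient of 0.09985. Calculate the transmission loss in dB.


Given values:
  tau = 0.09985
Formula: TL = 10 * log10(1 / tau)
Compute 1 / tau = 1 / 0.09985 = 10.015
Compute log10(10.015) = 1.000651
TL = 10 * 1.000651 = 10.01

10.01 dB


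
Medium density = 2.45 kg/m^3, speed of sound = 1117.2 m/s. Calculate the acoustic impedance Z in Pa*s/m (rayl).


Given values:
  rho = 2.45 kg/m^3
  c = 1117.2 m/s
Formula: Z = rho * c
Z = 2.45 * 1117.2
Z = 2737.14

2737.14 rayl


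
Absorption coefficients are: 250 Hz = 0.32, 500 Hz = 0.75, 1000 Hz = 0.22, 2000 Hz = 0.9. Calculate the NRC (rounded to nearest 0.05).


Given values:
  a_250 = 0.32, a_500 = 0.75
  a_1000 = 0.22, a_2000 = 0.9
Formula: NRC = (a250 + a500 + a1000 + a2000) / 4
Sum = 0.32 + 0.75 + 0.22 + 0.9 = 2.19
NRC = 2.19 / 4 = 0.5475
Rounded to nearest 0.05: 0.55

0.55


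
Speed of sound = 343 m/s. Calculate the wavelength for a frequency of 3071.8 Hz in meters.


Given values:
  c = 343 m/s, f = 3071.8 Hz
Formula: lambda = c / f
lambda = 343 / 3071.8
lambda = 0.1117

0.1117 m


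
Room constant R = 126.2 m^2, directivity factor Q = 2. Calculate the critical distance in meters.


Given values:
  R = 126.2 m^2, Q = 2
Formula: d_c = 0.141 * sqrt(Q * R)
Compute Q * R = 2 * 126.2 = 252.4
Compute sqrt(252.4) = 15.8871
d_c = 0.141 * 15.8871 = 2.24

2.24 m


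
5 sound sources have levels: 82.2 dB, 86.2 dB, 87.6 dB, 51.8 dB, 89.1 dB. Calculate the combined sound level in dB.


Formula: L_total = 10 * log10( sum(10^(Li/10)) )
  Source 1: 10^(82.2/10) = 165958690.7438
  Source 2: 10^(86.2/10) = 416869383.4703
  Source 3: 10^(87.6/10) = 575439937.3372
  Source 4: 10^(51.8/10) = 151356.1248
  Source 5: 10^(89.1/10) = 812830516.1641
Sum of linear values = 1971249883.8402
L_total = 10 * log10(1971249883.8402) = 92.95

92.95 dB


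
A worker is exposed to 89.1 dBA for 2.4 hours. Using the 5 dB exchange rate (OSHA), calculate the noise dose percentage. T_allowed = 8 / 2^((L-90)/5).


Given values:
  L = 89.1 dBA, T = 2.4 hours
Formula: T_allowed = 8 / 2^((L - 90) / 5)
Compute exponent: (89.1 - 90) / 5 = -0.18
Compute 2^(-0.18) = 0.882703
T_allowed = 8 / 0.882703 = 9.063071 hours
Dose = (T / T_allowed) * 100
Dose = (2.4 / 9.063071) * 100 = 26.48

26.48 %


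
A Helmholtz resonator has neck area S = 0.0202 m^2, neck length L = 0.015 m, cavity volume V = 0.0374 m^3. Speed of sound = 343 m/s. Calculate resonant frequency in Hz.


Given values:
  S = 0.0202 m^2, L = 0.015 m, V = 0.0374 m^3, c = 343 m/s
Formula: f = (c / (2*pi)) * sqrt(S / (V * L))
Compute V * L = 0.0374 * 0.015 = 0.000561
Compute S / (V * L) = 0.0202 / 0.000561 = 36.0071
Compute sqrt(36.0071) = 6.000592
Compute c / (2*pi) = 343 / 6.283185 = 54.590148
f = 54.590148 * 6.000592 = 327.57

327.57 Hz


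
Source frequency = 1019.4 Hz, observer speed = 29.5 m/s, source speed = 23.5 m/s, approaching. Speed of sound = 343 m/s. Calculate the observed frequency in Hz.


Given values:
  f_s = 1019.4 Hz, v_o = 29.5 m/s, v_s = 23.5 m/s
  Direction: approaching
Formula: f_o = f_s * (c + v_o) / (c - v_s)
Numerator: c + v_o = 343 + 29.5 = 372.5
Denominator: c - v_s = 343 - 23.5 = 319.5
f_o = 1019.4 * 372.5 / 319.5 = 1188.5

1188.5 Hz


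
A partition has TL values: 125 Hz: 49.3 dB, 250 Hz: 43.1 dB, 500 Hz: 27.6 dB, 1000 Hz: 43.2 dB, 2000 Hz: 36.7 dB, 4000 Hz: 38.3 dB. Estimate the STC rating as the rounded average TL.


Given TL values at each frequency:
  125 Hz: 49.3 dB
  250 Hz: 43.1 dB
  500 Hz: 27.6 dB
  1000 Hz: 43.2 dB
  2000 Hz: 36.7 dB
  4000 Hz: 38.3 dB
Formula: STC ~ round(average of TL values)
Sum = 49.3 + 43.1 + 27.6 + 43.2 + 36.7 + 38.3 = 238.2
Average = 238.2 / 6 = 39.7
Rounded: 40

40


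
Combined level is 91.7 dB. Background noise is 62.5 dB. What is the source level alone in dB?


Given values:
  L_total = 91.7 dB, L_bg = 62.5 dB
Formula: L_source = 10 * log10(10^(L_total/10) - 10^(L_bg/10))
Convert to linear:
  10^(91.7/10) = 1479108388.1682
  10^(62.5/10) = 1778279.41
Difference: 1479108388.1682 - 1778279.41 = 1477330108.7582
L_source = 10 * log10(1477330108.7582) = 91.69

91.69 dB


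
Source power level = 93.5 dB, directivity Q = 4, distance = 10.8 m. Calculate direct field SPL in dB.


Given values:
  Lw = 93.5 dB, Q = 4, r = 10.8 m
Formula: SPL = Lw + 10 * log10(Q / (4 * pi * r^2))
Compute 4 * pi * r^2 = 4 * pi * 10.8^2 = 1465.7415
Compute Q / denom = 4 / 1465.7415 = 0.00272899
Compute 10 * log10(0.00272899) = -25.64
SPL = 93.5 + (-25.64) = 67.86

67.86 dB


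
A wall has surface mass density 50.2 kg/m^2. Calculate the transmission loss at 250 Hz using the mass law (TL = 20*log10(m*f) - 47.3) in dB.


Given values:
  m = 50.2 kg/m^2, f = 250 Hz
Formula: TL = 20 * log10(m * f) - 47.3
Compute m * f = 50.2 * 250 = 12550.0
Compute log10(12550.0) = 4.098644
Compute 20 * 4.098644 = 81.9729
TL = 81.9729 - 47.3 = 34.67

34.67 dB


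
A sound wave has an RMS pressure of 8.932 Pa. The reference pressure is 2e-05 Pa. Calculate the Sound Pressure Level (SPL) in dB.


Given values:
  p = 8.932 Pa
  p_ref = 2e-05 Pa
Formula: SPL = 20 * log10(p / p_ref)
Compute ratio: p / p_ref = 8.932 / 2e-05 = 446600
Compute log10: log10(446600) = 5.649919
Multiply: SPL = 20 * 5.649919 = 113.0

113.0 dB


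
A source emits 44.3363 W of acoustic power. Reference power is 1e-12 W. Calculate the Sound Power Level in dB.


Given values:
  W = 44.3363 W
  W_ref = 1e-12 W
Formula: SWL = 10 * log10(W / W_ref)
Compute ratio: W / W_ref = 44336300000000
Compute log10: log10(44336300000000) = 13.646759
Multiply: SWL = 10 * 13.646759 = 136.47

136.47 dB


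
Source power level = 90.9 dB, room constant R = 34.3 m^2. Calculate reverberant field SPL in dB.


Given values:
  Lw = 90.9 dB, R = 34.3 m^2
Formula: SPL = Lw + 10 * log10(4 / R)
Compute 4 / R = 4 / 34.3 = 0.116618
Compute 10 * log10(0.116618) = -9.3323
SPL = 90.9 + (-9.3323) = 81.57

81.57 dB


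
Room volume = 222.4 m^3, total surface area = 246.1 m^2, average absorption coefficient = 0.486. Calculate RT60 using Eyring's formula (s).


Given values:
  V = 222.4 m^3, S = 246.1 m^2, alpha = 0.486
Formula: RT60 = 0.161 * V / (-S * ln(1 - alpha))
Compute ln(1 - 0.486) = ln(0.514) = -0.665532
Denominator: -246.1 * -0.665532 = 163.7874
Numerator: 0.161 * 222.4 = 35.8064
RT60 = 35.8064 / 163.7874 = 0.219

0.219 s


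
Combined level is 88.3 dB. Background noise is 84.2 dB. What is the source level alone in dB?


Given values:
  L_total = 88.3 dB, L_bg = 84.2 dB
Formula: L_source = 10 * log10(10^(L_total/10) - 10^(L_bg/10))
Convert to linear:
  10^(88.3/10) = 676082975.392
  10^(84.2/10) = 263026799.1895
Difference: 676082975.392 - 263026799.1895 = 413056176.2025
L_source = 10 * log10(413056176.2025) = 86.16

86.16 dB


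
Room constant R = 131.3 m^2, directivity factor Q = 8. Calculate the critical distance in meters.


Given values:
  R = 131.3 m^2, Q = 8
Formula: d_c = 0.141 * sqrt(Q * R)
Compute Q * R = 8 * 131.3 = 1050.4
Compute sqrt(1050.4) = 32.4099
d_c = 0.141 * 32.4099 = 4.57

4.57 m


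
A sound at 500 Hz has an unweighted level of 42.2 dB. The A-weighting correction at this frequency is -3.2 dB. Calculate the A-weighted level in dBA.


Given values:
  SPL = 42.2 dB
  A-weighting at 500 Hz = -3.2 dB
Formula: L_A = SPL + A_weight
L_A = 42.2 + (-3.2)
L_A = 39.0

39.0 dBA


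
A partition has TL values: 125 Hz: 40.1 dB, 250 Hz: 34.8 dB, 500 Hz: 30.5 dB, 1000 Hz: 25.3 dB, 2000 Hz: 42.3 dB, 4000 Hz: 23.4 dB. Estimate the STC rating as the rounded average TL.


Given TL values at each frequency:
  125 Hz: 40.1 dB
  250 Hz: 34.8 dB
  500 Hz: 30.5 dB
  1000 Hz: 25.3 dB
  2000 Hz: 42.3 dB
  4000 Hz: 23.4 dB
Formula: STC ~ round(average of TL values)
Sum = 40.1 + 34.8 + 30.5 + 25.3 + 42.3 + 23.4 = 196.4
Average = 196.4 / 6 = 32.73
Rounded: 33

33


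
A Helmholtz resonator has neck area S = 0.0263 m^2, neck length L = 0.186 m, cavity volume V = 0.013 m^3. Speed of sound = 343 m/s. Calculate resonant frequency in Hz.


Given values:
  S = 0.0263 m^2, L = 0.186 m, V = 0.013 m^3, c = 343 m/s
Formula: f = (c / (2*pi)) * sqrt(S / (V * L))
Compute V * L = 0.013 * 0.186 = 0.002418
Compute S / (V * L) = 0.0263 / 0.002418 = 10.8768
Compute sqrt(10.8768) = 3.297999
Compute c / (2*pi) = 343 / 6.283185 = 54.590148
f = 54.590148 * 3.297999 = 180.04

180.04 Hz


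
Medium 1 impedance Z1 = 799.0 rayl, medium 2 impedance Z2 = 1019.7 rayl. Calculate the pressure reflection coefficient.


Given values:
  Z1 = 799.0 rayl, Z2 = 1019.7 rayl
Formula: R = (Z2 - Z1) / (Z2 + Z1)
Numerator: Z2 - Z1 = 1019.7 - 799.0 = 220.7
Denominator: Z2 + Z1 = 1019.7 + 799.0 = 1818.7
R = 220.7 / 1818.7 = 0.1214

0.1214


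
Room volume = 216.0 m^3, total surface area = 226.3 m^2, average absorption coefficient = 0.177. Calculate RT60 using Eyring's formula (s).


Given values:
  V = 216.0 m^3, S = 226.3 m^2, alpha = 0.177
Formula: RT60 = 0.161 * V / (-S * ln(1 - alpha))
Compute ln(1 - 0.177) = ln(0.823) = -0.194799
Denominator: -226.3 * -0.194799 = 44.083
Numerator: 0.161 * 216.0 = 34.776
RT60 = 34.776 / 44.083 = 0.789

0.789 s


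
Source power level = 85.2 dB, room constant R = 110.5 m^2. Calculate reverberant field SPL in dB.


Given values:
  Lw = 85.2 dB, R = 110.5 m^2
Formula: SPL = Lw + 10 * log10(4 / R)
Compute 4 / R = 4 / 110.5 = 0.036199
Compute 10 * log10(0.036199) = -14.413
SPL = 85.2 + (-14.413) = 70.79

70.79 dB


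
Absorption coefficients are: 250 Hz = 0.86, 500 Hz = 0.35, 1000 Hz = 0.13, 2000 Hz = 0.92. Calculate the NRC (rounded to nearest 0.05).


Given values:
  a_250 = 0.86, a_500 = 0.35
  a_1000 = 0.13, a_2000 = 0.92
Formula: NRC = (a250 + a500 + a1000 + a2000) / 4
Sum = 0.86 + 0.35 + 0.13 + 0.92 = 2.26
NRC = 2.26 / 4 = 0.565
Rounded to nearest 0.05: 0.55

0.55


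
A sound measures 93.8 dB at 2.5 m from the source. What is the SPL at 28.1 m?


Given values:
  SPL1 = 93.8 dB, r1 = 2.5 m, r2 = 28.1 m
Formula: SPL2 = SPL1 - 20 * log10(r2 / r1)
Compute ratio: r2 / r1 = 28.1 / 2.5 = 11.24
Compute log10: log10(11.24) = 1.050766
Compute drop: 20 * 1.050766 = 21.0153
SPL2 = 93.8 - 21.0153 = 72.78

72.78 dB


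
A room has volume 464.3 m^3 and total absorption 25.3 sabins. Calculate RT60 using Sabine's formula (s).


Given values:
  V = 464.3 m^3
  A = 25.3 sabins
Formula: RT60 = 0.161 * V / A
Numerator: 0.161 * 464.3 = 74.7523
RT60 = 74.7523 / 25.3 = 2.955

2.955 s


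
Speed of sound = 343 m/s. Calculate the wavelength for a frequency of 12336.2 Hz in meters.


Given values:
  c = 343 m/s, f = 12336.2 Hz
Formula: lambda = c / f
lambda = 343 / 12336.2
lambda = 0.0278

0.0278 m


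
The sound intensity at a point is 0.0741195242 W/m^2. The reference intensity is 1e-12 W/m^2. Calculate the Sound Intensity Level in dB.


Given values:
  I = 0.0741195242 W/m^2
  I_ref = 1e-12 W/m^2
Formula: SIL = 10 * log10(I / I_ref)
Compute ratio: I / I_ref = 74119524200
Compute log10: log10(74119524200) = 10.869933
Multiply: SIL = 10 * 10.869933 = 108.7

108.7 dB


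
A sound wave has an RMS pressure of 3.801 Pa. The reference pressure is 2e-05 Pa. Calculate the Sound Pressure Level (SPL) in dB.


Given values:
  p = 3.801 Pa
  p_ref = 2e-05 Pa
Formula: SPL = 20 * log10(p / p_ref)
Compute ratio: p / p_ref = 3.801 / 2e-05 = 190050
Compute log10: log10(190050) = 5.278868
Multiply: SPL = 20 * 5.278868 = 105.58

105.58 dB


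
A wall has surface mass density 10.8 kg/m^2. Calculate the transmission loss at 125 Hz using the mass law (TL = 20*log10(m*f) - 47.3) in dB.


Given values:
  m = 10.8 kg/m^2, f = 125 Hz
Formula: TL = 20 * log10(m * f) - 47.3
Compute m * f = 10.8 * 125 = 1350.0
Compute log10(1350.0) = 3.130334
Compute 20 * 3.130334 = 62.6067
TL = 62.6067 - 47.3 = 15.31

15.31 dB


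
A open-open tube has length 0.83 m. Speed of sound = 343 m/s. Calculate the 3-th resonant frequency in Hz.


Given values:
  Tube type: open-open, L = 0.83 m, c = 343 m/s, n = 3
Formula: f_n = n * c / (2 * L)
Compute 2 * L = 2 * 0.83 = 1.66
f = 3 * 343 / 1.66
f = 619.88

619.88 Hz


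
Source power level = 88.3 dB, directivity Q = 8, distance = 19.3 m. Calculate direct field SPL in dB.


Given values:
  Lw = 88.3 dB, Q = 8, r = 19.3 m
Formula: SPL = Lw + 10 * log10(Q / (4 * pi * r^2))
Compute 4 * pi * r^2 = 4 * pi * 19.3^2 = 4680.8474
Compute Q / denom = 8 / 4680.8474 = 0.00170909
Compute 10 * log10(0.00170909) = -27.6724
SPL = 88.3 + (-27.6724) = 60.63

60.63 dB


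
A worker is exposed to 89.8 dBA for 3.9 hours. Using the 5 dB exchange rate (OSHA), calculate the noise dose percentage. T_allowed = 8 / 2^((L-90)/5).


Given values:
  L = 89.8 dBA, T = 3.9 hours
Formula: T_allowed = 8 / 2^((L - 90) / 5)
Compute exponent: (89.8 - 90) / 5 = -0.04
Compute 2^(-0.04) = 0.972655
T_allowed = 8 / 0.972655 = 8.22491 hours
Dose = (T / T_allowed) * 100
Dose = (3.9 / 8.22491) * 100 = 47.42

47.42 %


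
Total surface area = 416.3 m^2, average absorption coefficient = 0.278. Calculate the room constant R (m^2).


Given values:
  S = 416.3 m^2, alpha = 0.278
Formula: R = S * alpha / (1 - alpha)
Numerator: 416.3 * 0.278 = 115.7314
Denominator: 1 - 0.278 = 0.722
R = 115.7314 / 0.722 = 160.29

160.29 m^2


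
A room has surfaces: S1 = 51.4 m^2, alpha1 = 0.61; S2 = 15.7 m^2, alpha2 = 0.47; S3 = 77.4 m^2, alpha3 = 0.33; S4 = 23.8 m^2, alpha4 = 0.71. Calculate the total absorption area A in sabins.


Given surfaces:
  Surface 1: 51.4 * 0.61 = 31.354
  Surface 2: 15.7 * 0.47 = 7.379
  Surface 3: 77.4 * 0.33 = 25.542
  Surface 4: 23.8 * 0.71 = 16.898
Formula: A = sum(Si * alpha_i)
A = 31.354 + 7.379 + 25.542 + 16.898
A = 81.17

81.17 sabins


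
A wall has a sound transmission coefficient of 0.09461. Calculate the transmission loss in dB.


Given values:
  tau = 0.09461
Formula: TL = 10 * log10(1 / tau)
Compute 1 / tau = 1 / 0.09461 = 10.5697
Compute log10(10.5697) = 1.024063
TL = 10 * 1.024063 = 10.24

10.24 dB


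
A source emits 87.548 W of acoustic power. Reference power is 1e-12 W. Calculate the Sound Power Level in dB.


Given values:
  W = 87.548 W
  W_ref = 1e-12 W
Formula: SWL = 10 * log10(W / W_ref)
Compute ratio: W / W_ref = 87548000000000
Compute log10: log10(87548000000000) = 13.942246
Multiply: SWL = 10 * 13.942246 = 139.42

139.42 dB


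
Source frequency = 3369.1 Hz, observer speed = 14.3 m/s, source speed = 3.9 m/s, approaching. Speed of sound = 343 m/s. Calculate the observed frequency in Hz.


Given values:
  f_s = 3369.1 Hz, v_o = 14.3 m/s, v_s = 3.9 m/s
  Direction: approaching
Formula: f_o = f_s * (c + v_o) / (c - v_s)
Numerator: c + v_o = 343 + 14.3 = 357.3
Denominator: c - v_s = 343 - 3.9 = 339.1
f_o = 3369.1 * 357.3 / 339.1 = 3549.92

3549.92 Hz


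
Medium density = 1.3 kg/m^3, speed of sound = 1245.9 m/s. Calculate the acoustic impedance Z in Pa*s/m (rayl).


Given values:
  rho = 1.3 kg/m^3
  c = 1245.9 m/s
Formula: Z = rho * c
Z = 1.3 * 1245.9
Z = 1619.67

1619.67 rayl


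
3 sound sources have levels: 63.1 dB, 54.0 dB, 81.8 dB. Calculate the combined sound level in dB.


Formula: L_total = 10 * log10( sum(10^(Li/10)) )
  Source 1: 10^(63.1/10) = 2041737.9447
  Source 2: 10^(54.0/10) = 251188.6432
  Source 3: 10^(81.8/10) = 151356124.8436
Sum of linear values = 153649051.4315
L_total = 10 * log10(153649051.4315) = 81.87

81.87 dB


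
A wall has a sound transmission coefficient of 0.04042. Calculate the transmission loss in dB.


Given values:
  tau = 0.04042
Formula: TL = 10 * log10(1 / tau)
Compute 1 / tau = 1 / 0.04042 = 24.7402
Compute log10(24.7402) = 1.393403
TL = 10 * 1.393403 = 13.93

13.93 dB
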